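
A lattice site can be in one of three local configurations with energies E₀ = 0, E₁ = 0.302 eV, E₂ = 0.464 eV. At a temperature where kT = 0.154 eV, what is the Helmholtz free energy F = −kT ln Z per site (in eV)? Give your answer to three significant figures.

-0.0268 eV

Eᵢ/kT = 0, 1.9610, 3.0130.
Z = Σ e^(−Eᵢ/kT) = e^(−0) + e^(−1.9610) + e^(−3.0130) = 1.0000 + 0.14072 + 0.049144 = 1.1899.
F = −kT ln Z = −0.154 × ln(1.1899) = −0.154 × 0.17387 = -0.0268 eV.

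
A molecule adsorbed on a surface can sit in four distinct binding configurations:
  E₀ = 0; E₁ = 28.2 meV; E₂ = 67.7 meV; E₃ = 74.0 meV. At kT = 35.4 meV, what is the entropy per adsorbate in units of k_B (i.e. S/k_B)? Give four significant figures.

Eᵢ/kT = 0, 0.796610, 1.91243, 2.09040.
Z = Σ e^(−Eᵢ/kT) = e^(−0) + e^(−0.796610) + e^(−1.91243) + e^(−2.09040) = 1.00000 + 0.450855 + 0.147721 + 0.123638 = 1.72221.
⟨E⟩ = Σ EᵢPᵢ = 18.5018 meV.
S/k_B = ln Z + ⟨E⟩/kT = ln(1.72221) + 18.5018/35.4 = 0.543608 + 0.522650 = 1.066.

1.066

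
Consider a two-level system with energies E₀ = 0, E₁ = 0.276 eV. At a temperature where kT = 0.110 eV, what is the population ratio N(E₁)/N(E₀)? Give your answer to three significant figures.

n₁/n₀ = exp[−(E₁−E₀)/kT] = exp(−(0.276 eV)/(0.110 eV)) = exp(-2.5091) = 0.0813.

0.0813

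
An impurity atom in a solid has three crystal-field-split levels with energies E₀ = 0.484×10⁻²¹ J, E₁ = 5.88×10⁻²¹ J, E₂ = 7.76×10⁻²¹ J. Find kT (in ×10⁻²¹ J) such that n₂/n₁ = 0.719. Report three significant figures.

5.70 ×10⁻²¹ J

n₂/n₁ = exp[−(E₂−E₁)/kT] = 0.719.
⇒ (E₂−E₁)/kT = ln(1/0.719) = ln(1.3908) = 0.32988.
kT = 1.88 ×10⁻²¹ J / 0.32988 = 5.70 ×10⁻²¹ J.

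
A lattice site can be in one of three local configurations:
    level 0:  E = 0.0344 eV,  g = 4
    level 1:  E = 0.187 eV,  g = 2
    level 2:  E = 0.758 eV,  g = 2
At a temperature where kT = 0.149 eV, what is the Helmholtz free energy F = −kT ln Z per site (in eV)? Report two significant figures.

-0.20 eV

Eᵢ/kT = 0.2309, 1.255, 5.087.
Z = Σ gᵢe^(−Eᵢ/kT) = 4·e^(−0.2309) + 2·e^(−1.255) + 2·e^(−5.087) = 3.175 + 0.5702 + 0.01235 = 3.758.
F = −kT ln Z = −0.149 × ln(3.758) = −0.149 × 1.324 = -0.20 eV.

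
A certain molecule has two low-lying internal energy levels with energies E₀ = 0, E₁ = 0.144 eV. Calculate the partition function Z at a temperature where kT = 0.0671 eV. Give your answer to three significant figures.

Eᵢ/kT = 0, 2.1461.
Z = Σ e^(−Eᵢ/kT) = e^(−0) + e^(−2.1461) = 1.0000 + 0.11694 = 1.1169.

Z = 1.12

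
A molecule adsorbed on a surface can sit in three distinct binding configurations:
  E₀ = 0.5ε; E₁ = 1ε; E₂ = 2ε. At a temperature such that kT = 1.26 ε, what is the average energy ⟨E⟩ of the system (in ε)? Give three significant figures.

0.901 ε

Eᵢ/kT = 0.39683, 0.79365, 1.5873.
Z = Σ e^(−Eᵢ/kT) = e^(−0.39683) + e^(−0.79365) + e^(−1.5873) = 0.67245 + 0.45219 + 0.20448 = 1.3291.
⟨E⟩ = Σ Eᵢ e^(−Eᵢ/kT) / Z = (0.5·0.67245 + 1·0.45219 + 2·0.20448) / 1.3291 = 0.901 ε.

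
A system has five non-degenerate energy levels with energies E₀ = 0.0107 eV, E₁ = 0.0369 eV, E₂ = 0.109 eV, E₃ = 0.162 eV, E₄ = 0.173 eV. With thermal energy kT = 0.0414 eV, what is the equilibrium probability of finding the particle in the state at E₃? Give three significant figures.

Eᵢ/kT = 0.25845, 0.89130, 2.6329, 3.9130, 4.1787.
Z = Σ e^(−Eᵢ/kT) = e^(−0.25845) + e^(−0.89130) + e^(−2.6329) + e^(−3.9130) + e^(−4.1787) = 0.77225 + 0.41012 + 0.071870 + 0.019980 + 0.015318 = 1.2895.
P₃ = e^(−E₃/kT) / Z = 0.019980/1.2895 = 0.0155.

0.0155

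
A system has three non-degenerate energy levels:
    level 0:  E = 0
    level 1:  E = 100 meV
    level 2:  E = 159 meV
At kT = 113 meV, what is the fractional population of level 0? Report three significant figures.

Eᵢ/kT = 0, 0.88496, 1.4071.
Z = Σ e^(−Eᵢ/kT) = e^(−0) + e^(−0.88496) + e^(−1.4071) = 1.0000 + 0.41273 + 0.24485 = 1.6576.
P₀ = e^(−E₀/kT) / Z = 1.0000/1.6576 = 0.603.

0.603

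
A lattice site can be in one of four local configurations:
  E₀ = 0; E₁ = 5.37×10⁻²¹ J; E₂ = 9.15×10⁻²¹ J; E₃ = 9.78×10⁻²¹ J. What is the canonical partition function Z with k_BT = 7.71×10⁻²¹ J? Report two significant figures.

Eᵢ/kT = 0, 0.6965, 1.187, 1.268.
Z = Σ e^(−Eᵢ/kT) = e^(−0) + e^(−0.6965) + e^(−1.187) + e^(−1.268) = 1.000 + 0.4983 + 0.3051 + 0.2814 = 2.085.

Z = 2.1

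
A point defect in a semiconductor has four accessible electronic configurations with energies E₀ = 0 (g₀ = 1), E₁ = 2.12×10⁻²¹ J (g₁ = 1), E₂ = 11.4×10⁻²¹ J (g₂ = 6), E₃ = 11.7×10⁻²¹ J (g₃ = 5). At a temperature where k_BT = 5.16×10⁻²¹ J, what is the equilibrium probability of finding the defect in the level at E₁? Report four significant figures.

0.2335

Eᵢ/kT = 0, 0.410853, 2.20930, 2.26744.
Z = Σ gᵢe^(−Eᵢ/kT) = 1·e^(−0) + 1·e^(−0.410853) + 6·e^(−2.20930) + 5·e^(−2.26744) = 1.00000 + 0.663084 + 0.658665 + 0.517885 = 2.83963.
P₁ = g₁ e^(−E₁/kT) / Z = 0.663084/2.83963 = 0.2335.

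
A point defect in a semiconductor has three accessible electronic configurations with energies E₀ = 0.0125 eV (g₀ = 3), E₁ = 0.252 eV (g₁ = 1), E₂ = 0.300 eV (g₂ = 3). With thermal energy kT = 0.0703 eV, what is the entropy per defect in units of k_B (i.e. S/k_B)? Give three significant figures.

Eᵢ/kT = 0.17781, 3.5846, 4.2674.
Z = Σ gᵢe^(−Eᵢ/kT) = 3·e^(−0.17781) + 1·e^(−3.5846) + 3·e^(−4.2674) = 2.5113 + 0.027748 + 0.042055 = 2.5811.
⟨E⟩ = Σ EᵢPᵢ = 0.019759 eV.
S/k_B = ln Z + ⟨E⟩/kT = ln(2.5811) + 0.019759/0.0703 = 0.94822 + 0.28107 = 1.23.

1.23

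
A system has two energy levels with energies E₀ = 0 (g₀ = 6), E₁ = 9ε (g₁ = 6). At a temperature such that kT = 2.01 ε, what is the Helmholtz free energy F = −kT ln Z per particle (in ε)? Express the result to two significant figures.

-3.6 ε

Eᵢ/kT = 0, 4.478.
Z = Σ gᵢe^(−Eᵢ/kT) = 6·e^(−0) + 6·e^(−4.478) = 6.000 + 0.06814 = 6.068.
F = −kT ln Z = −2.01 × ln(6.068) = −2.01 × 1.803 = -3.6 ε.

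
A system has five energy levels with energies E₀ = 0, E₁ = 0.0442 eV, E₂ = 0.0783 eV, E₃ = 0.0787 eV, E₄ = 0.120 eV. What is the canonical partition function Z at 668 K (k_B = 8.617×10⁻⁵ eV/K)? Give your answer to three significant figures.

k_BT = 8.617×10⁻⁵ × 668 K = 0.057562 eV.
Eᵢ/kT = 0, 0.76787, 1.3603, 1.3672, 2.0847.
Z = Σ e^(−Eᵢ/kT) = e^(−0) + e^(−0.76787) + e^(−1.3603) + e^(−1.3672) + e^(−2.0847) = 1.0000 + 0.46400 + 0.25658 + 0.25482 + 0.12434 = 2.0997.

Z = 2.10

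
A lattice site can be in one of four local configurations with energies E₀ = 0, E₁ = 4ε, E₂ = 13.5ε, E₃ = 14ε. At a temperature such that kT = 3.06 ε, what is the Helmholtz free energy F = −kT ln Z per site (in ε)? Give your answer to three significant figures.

Eᵢ/kT = 0, 1.3072, 4.4118, 4.5752.
Z = Σ e^(−Eᵢ/kT) = e^(−0) + e^(−1.3072) + e^(−4.4118) + e^(−4.5752) = 1.0000 + 0.27058 + 0.012133 + 0.010304 = 1.2930.
F = −kT ln Z = −3.06 × ln(1.2930) = −3.06 × 0.25697 = -0.786 ε.

-0.786 ε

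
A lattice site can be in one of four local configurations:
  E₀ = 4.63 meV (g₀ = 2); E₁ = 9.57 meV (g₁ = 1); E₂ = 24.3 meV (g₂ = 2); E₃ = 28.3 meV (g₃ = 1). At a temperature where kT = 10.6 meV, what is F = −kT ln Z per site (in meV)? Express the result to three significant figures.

-7.18 meV

Eᵢ/kT = 0.43679, 0.90283, 2.2925, 2.6698.
Z = Σ gᵢe^(−Eᵢ/kT) = 2·e^(−0.43679) + 1·e^(−0.90283) + 2·e^(−2.2925) + 1·e^(−2.6698) = 1.2922 + 0.40542 + 0.20203 + 0.069266 = 1.9689.
F = −kT ln Z = −10.6 × ln(1.9689) = −10.6 × 0.67748 = -7.18 meV.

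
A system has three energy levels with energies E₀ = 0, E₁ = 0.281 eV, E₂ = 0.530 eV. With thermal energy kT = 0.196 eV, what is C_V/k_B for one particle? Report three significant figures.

0.590

Eᵢ/kT = 0, 1.4337, 2.7041.
Z = Σ e^(−Eᵢ/kT) = e^(−0) + e^(−1.4337) + e^(−2.7041) = 1.0000 + 0.23843 + 0.066931 = 1.3054.
⟨E⟩ = 0.078499 eV, ⟨E²⟩ = 0.028825 eV².
C_V/k_B = (⟨E²⟩ − ⟨E⟩²)/(kT)² = (0.028825 − 0.0061621)/0.038416 = 0.590.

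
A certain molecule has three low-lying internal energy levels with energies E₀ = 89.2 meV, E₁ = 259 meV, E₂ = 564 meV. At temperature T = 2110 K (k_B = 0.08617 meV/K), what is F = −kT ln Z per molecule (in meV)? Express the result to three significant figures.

19.6 meV

k_BT = 0.08617 × 2110 K = 181.82 meV.
Eᵢ/kT = 0.49060, 1.4245, 3.1020.
Z = Σ e^(−Eᵢ/kT) = e^(−0.49060) + e^(−1.4245) + e^(−3.1020) = 0.61226 + 0.24063 + 0.044959 = 0.89785.
F = −kT ln Z = −181.82 × ln(0.89785) = −181.82 × -0.10775 = 19.6 meV.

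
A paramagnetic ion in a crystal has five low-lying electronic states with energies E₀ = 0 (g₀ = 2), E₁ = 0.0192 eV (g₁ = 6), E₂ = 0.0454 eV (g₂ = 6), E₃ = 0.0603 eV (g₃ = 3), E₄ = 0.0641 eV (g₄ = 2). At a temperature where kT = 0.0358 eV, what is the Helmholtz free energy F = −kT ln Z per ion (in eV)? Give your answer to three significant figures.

-0.0748 eV

Eᵢ/kT = 0, 0.53631, 1.2682, 1.6844, 1.7905.
Z = Σ gᵢe^(−Eᵢ/kT) = 2·e^(−0) + 6·e^(−0.53631) + 6·e^(−1.2682) + 3·e^(−1.6844) + 2·e^(−1.7905) = 2.0000 + 3.5094 + 1.6880 + 0.55667 + 0.33375 = 8.0878.
F = −kT ln Z = −0.0358 × ln(8.0878) = −0.0358 × 2.0904 = -0.0748 eV.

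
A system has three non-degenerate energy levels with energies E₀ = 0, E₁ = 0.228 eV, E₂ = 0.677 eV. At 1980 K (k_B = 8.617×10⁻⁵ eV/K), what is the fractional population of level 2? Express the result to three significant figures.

k_BT = 8.617×10⁻⁵ × 1980 K = 0.17062 eV.
Eᵢ/kT = 0, 1.3363, 3.9679.
Z = Σ e^(−Eᵢ/kT) = e^(−0) + e^(−1.3363) + e^(−3.9679) = 1.0000 + 0.26282 + 0.018913 = 1.2817.
P₂ = e^(−E₂/kT) / Z = 0.018913/1.2817 = 0.0148.

0.0148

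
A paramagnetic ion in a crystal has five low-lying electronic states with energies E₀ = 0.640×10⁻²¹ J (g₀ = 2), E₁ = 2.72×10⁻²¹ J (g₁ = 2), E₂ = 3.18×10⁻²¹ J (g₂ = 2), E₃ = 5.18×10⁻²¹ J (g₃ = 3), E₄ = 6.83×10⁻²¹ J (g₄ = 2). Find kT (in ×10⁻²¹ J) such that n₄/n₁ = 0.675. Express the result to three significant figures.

10.5 ×10⁻²¹ J

n₄/n₁ = (g₄/g₁) exp[−(E₄−E₁)/kT] = 0.675.
⇒ (E₄−E₁)/kT = ln((2/2)/0.675) = ln(1.4815) = 0.39306.
kT = 4.11 ×10⁻²¹ J / 0.39306 = 10.5 ×10⁻²¹ J.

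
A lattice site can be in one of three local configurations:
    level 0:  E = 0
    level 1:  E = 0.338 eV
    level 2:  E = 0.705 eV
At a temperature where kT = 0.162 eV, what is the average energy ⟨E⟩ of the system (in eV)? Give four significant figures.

0.04489 eV

Eᵢ/kT = 0, 2.08642, 4.35185.
Z = Σ e^(−Eᵢ/kT) = e^(−0) + e^(−2.08642) + e^(−4.35185) = 1.00000 + 0.124131 + 0.0128830 = 1.13701.
⟨E⟩ = Σ Eᵢ e^(−Eᵢ/kT) / Z = (0·1.00000 + 0.338·0.124131 + 0.705·0.0128830) / 1.13701 = 0.04489 eV.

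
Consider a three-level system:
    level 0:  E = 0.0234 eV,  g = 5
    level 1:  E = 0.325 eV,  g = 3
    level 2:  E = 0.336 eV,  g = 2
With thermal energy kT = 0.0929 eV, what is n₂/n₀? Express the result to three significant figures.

0.0138

n₂/n₀ = (g₂/g₀) exp[−(E₂−E₀)/kT] = (2/5) × exp(−(0.3126 eV)/(0.0929 eV)) = (2/5) × exp(-3.3649) = 0.0138.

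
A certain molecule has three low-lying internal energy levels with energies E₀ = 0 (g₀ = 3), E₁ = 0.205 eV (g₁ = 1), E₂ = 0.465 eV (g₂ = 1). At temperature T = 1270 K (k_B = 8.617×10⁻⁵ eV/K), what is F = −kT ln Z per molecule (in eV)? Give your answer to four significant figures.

-0.1262 eV

k_BT = 8.617×10⁻⁵ × 1270 K = 0.109436 eV.
Eᵢ/kT = 0, 1.87324, 4.24906.
Z = Σ gᵢe^(−Eᵢ/kT) = 3·e^(−0) + 1·e^(−1.87324) + 1·e^(−4.24906) = 3.00000 + 0.153625 + 0.0142776 = 3.16790.
F = −kT ln Z = −0.109436 × ln(3.16790) = −0.109436 × 1.15307 = -0.1262 eV.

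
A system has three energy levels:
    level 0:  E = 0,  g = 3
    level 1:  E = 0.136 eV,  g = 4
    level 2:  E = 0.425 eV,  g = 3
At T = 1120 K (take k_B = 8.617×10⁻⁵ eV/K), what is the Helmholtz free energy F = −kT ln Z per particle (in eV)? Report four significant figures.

-0.1341 eV

k_BT = 8.617×10⁻⁵ × 1120 K = 0.0965104 eV.
Eᵢ/kT = 0, 1.40917, 4.40367.
Z = Σ gᵢe^(−Eᵢ/kT) = 3·e^(−0) + 4·e^(−1.40917) + 3·e^(−4.40367) = 3.00000 + 0.977384 + 0.0366971 = 4.01408.
F = −kT ln Z = −0.0965104 × ln(4.01408) = −0.0965104 × 1.38981 = -0.1341 eV.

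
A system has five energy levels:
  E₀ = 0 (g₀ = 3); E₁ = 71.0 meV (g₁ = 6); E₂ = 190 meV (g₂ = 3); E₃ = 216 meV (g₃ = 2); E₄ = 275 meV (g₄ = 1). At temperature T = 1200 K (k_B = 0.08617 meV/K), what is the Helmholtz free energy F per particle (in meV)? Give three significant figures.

k_BT = 0.08617 × 1200 K = 103.40 meV.
Eᵢ/kT = 0, 0.68665, 1.8375, 2.0890, 2.6596.
Z = Σ gᵢe^(−Eᵢ/kT) = 3·e^(−0) + 6·e^(−0.68665) + 3·e^(−1.8375) + 2·e^(−2.0890) + 1·e^(−2.6596) = 3.0000 + 3.0196 + 0.47764 + 0.24762 + 0.069976 = 6.8148.
F = −kT ln Z = −103.40 × ln(6.8148) = −103.40 × 1.9191 = -198 meV.

-198 meV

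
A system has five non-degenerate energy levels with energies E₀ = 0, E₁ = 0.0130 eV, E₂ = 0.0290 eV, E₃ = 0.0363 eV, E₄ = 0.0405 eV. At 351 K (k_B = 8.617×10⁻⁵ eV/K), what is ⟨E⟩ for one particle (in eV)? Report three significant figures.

0.0158 eV

k_BT = 8.617×10⁻⁵ × 351 K = 0.030246 eV.
Eᵢ/kT = 0, 0.42981, 0.95880, 1.2002, 1.3390.
Z = Σ e^(−Eᵢ/kT) = e^(−0) + e^(−0.42981) + e^(−0.95880) + e^(−1.2002) + e^(−1.3390) = 1.0000 + 0.65063 + 0.38335 + 0.30113 + 0.26211 = 2.5972.
⟨E⟩ = Σ Eᵢ e^(−Eᵢ/kT) / Z = (0·1.0000 + 0.0130·0.65063 + 0.0290·0.38335 + 0.0363·0.30113 + 0.0405·0.26211) / 2.5972 = 0.0158 eV.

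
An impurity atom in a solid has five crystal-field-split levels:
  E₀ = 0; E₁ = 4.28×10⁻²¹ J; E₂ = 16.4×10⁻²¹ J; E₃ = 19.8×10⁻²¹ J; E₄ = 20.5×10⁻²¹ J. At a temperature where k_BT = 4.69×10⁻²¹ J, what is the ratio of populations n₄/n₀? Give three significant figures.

n₄/n₀ = exp[−(E₄−E₀)/kT] = exp(−(20.5 ×10⁻²¹ J)/(4.69 ×10⁻²¹ J)) = exp(-4.3710) = 0.0126.

0.0126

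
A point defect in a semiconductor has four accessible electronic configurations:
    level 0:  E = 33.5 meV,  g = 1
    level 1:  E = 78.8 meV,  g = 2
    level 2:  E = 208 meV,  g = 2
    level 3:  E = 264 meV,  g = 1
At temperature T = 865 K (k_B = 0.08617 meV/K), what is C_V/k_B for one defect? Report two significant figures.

0.52

k_BT = 0.08617 × 865 K = 74.54 meV.
Eᵢ/kT = 0.4494, 1.057, 2.790, 3.542.
Z = Σ gᵢe^(−Eᵢ/kT) = 1·e^(−0.4494) + 2·e^(−1.057) + 2·e^(−2.790) + 1·e^(−3.542) = 0.6380 + 0.6950 + 0.1228 + 0.02896 = 1.485.
⟨E⟩ = 73.62 meV, ⟨E²⟩ = 8325 meV².
C_V/k_B = (⟨E²⟩ − ⟨E⟩²)/(kT)² = (8325 − 5420)/5556 = 0.52.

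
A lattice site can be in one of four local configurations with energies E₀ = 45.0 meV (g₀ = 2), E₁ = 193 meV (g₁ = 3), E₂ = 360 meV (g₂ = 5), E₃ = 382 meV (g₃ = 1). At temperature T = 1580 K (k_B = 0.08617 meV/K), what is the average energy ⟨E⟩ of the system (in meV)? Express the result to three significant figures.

138 meV

k_BT = 0.08617 × 1580 K = 136.15 meV.
Eᵢ/kT = 0.33052, 1.4176, 2.6441, 2.8057.
Z = Σ gᵢe^(−Eᵢ/kT) = 2·e^(−0.33052) + 3·e^(−1.4176) + 5·e^(−2.6441) + 1·e^(−2.8057) = 1.4371 + 0.72688 + 0.35535 + 0.060464 = 2.5798.
⟨E⟩ = Σ Eᵢ gᵢe^(−Eᵢ/kT) / Z = (45.0·1.4371 + 193·0.72688 + 360·0.35535 + 382·0.060464) / 2.5798 = 138 meV.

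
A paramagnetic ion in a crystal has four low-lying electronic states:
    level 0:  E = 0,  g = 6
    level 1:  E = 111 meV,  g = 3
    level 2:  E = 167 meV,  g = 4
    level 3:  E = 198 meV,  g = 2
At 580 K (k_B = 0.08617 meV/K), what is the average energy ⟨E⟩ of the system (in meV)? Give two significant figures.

10 meV

k_BT = 0.08617 × 580 K = 49.98 meV.
Eᵢ/kT = 0, 2.221, 3.341, 3.962.
Z = Σ gᵢe^(−Eᵢ/kT) = 6·e^(−0) + 3·e^(−2.221) + 4·e^(−3.341) + 2·e^(−3.962) = 6.000 + 0.3255 + 0.1416 + 0.03805 = 6.505.
⟨E⟩ = Σ Eᵢ gᵢe^(−Eᵢ/kT) / Z = (0·6.000 + 111·0.3255 + 167·0.1416 + 198·0.03805) / 6.505 = 10 meV.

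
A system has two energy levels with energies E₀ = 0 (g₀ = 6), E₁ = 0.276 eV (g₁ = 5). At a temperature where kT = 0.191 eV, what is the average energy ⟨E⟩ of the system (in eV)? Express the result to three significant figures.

Eᵢ/kT = 0, 1.4450.
Z = Σ gᵢe^(−Eᵢ/kT) = 6·e^(−0) + 5·e^(−1.4450) = 6.0000 + 1.1787 = 7.1787.
⟨E⟩ = Σ Eᵢ gᵢe^(−Eᵢ/kT) / Z = (0·6.0000 + 0.276·1.1787) / 7.1787 = 0.0453 eV.

0.0453 eV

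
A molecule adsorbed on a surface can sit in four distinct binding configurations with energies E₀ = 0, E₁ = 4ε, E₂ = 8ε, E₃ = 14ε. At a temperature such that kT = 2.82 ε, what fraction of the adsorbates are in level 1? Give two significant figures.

Eᵢ/kT = 0, 1.418, 2.837, 4.965.
Z = Σ e^(−Eᵢ/kT) = e^(−0) + e^(−1.418) + e^(−2.837) + e^(−4.965) = 1.000 + 0.2422 + 0.05860 + 0.006978 = 1.308.
P₁ = e^(−E₁/kT) / Z = 0.2422/1.308 = 0.19.

0.19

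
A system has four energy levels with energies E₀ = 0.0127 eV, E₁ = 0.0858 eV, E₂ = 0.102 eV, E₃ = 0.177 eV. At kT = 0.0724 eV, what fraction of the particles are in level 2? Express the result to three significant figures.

0.166

Eᵢ/kT = 0.17541, 1.1851, 1.4088, 2.4448.
Z = Σ e^(−Eᵢ/kT) = e^(−0.17541) + e^(−1.1851) + e^(−1.4088) + e^(−2.4448) = 0.83911 + 0.30572 + 0.24444 + 0.086743 = 1.4760.
P₂ = e^(−E₂/kT) / Z = 0.24444/1.4760 = 0.166.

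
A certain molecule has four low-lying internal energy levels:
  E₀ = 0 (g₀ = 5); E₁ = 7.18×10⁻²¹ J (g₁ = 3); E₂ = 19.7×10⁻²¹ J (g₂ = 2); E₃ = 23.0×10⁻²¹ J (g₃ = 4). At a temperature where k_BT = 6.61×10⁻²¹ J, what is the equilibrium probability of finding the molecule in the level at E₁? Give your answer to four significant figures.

0.1623

Eᵢ/kT = 0, 1.08623, 2.98033, 3.47958.
Z = Σ gᵢe^(−Eᵢ/kT) = 5·e^(−0) + 3·e^(−1.08623) + 2·e^(−2.98033) + 4·e^(−3.47958) = 5.00000 + 1.01246 + 0.101552 + 0.123281 = 6.23729.
P₁ = g₁ e^(−E₁/kT) / Z = 1.01246/6.23729 = 0.1623.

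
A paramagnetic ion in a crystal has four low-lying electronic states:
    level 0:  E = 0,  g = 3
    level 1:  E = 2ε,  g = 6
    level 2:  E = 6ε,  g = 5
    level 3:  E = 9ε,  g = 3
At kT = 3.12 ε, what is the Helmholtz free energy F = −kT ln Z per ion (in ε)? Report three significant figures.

-6.10 ε

Eᵢ/kT = 0, 0.64103, 1.9231, 2.8846.
Z = Σ gᵢe^(−Eᵢ/kT) = 3·e^(−0) + 6·e^(−0.64103) + 5·e^(−1.9231) + 3·e^(−2.8846) = 3.0000 + 3.1605 + 0.73077 + 0.16763 = 7.0589.
F = −kT ln Z = −3.12 × ln(7.0589) = −3.12 × 1.9543 = -6.10 ε.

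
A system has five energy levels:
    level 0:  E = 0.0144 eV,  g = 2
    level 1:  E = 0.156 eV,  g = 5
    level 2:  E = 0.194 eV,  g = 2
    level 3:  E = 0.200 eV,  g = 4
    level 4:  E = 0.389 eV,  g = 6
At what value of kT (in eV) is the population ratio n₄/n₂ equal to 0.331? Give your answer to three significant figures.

n₄/n₂ = (g₄/g₂) exp[−(E₄−E₂)/kT] = 0.331.
⇒ (E₄−E₂)/kT = ln((6/2)/0.331) = ln(9.0634) = 2.2042.
kT = 0.195 eV / 2.2042 = 0.0885 eV.

0.0885 eV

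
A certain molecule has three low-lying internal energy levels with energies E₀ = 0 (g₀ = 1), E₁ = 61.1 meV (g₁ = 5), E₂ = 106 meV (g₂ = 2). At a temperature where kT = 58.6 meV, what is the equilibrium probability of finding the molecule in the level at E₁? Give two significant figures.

Eᵢ/kT = 0, 1.043, 1.809.
Z = Σ gᵢe^(−Eᵢ/kT) = 1·e^(−0) + 5·e^(−1.043) + 2·e^(−1.809) = 1.000 + 1.762 + 0.3276 = 3.090.
P₁ = g₁ e^(−E₁/kT) / Z = 1.762/3.090 = 0.57.

0.57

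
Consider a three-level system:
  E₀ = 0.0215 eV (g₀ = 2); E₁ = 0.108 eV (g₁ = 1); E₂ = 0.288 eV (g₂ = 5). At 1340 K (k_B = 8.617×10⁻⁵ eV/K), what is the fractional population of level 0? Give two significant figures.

k_BT = 8.617×10⁻⁵ × 1340 K = 0.1155 eV.
Eᵢ/kT = 0.1861, 0.9351, 2.494.
Z = Σ gᵢe^(−Eᵢ/kT) = 2·e^(−0.1861) + 1·e^(−0.9351) + 5·e^(−2.494) = 1.660 + 0.3925 + 0.4129 = 2.465.
P₀ = g₀ e^(−E₀/kT) / Z = 1.660/2.465 = 0.67.

0.67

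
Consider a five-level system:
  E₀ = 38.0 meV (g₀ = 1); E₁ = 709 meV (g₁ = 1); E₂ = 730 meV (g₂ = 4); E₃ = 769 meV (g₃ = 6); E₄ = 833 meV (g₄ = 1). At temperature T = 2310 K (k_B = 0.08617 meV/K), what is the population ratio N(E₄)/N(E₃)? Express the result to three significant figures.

0.121

k_BT = 0.08617 × 2310 K = 199.05 meV.
n₄/n₃ = (g₄/g₃) exp[−(E₄−E₃)/kT] = (1/6) × exp(−(64 meV)/(199.05 meV)) = (1/6) × exp(-0.32153) = 0.121.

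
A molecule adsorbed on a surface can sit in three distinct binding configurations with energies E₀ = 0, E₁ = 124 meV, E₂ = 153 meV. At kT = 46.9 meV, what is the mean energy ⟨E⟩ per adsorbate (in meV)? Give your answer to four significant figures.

13.23 meV

Eᵢ/kT = 0, 2.64392, 3.26226.
Z = Σ e^(−Eᵢ/kT) = e^(−0) + e^(−2.64392) + e^(−3.26226) = 1.00000 + 0.0710821 + 0.0383017 = 1.10938.
⟨E⟩ = Σ Eᵢ e^(−Eᵢ/kT) / Z = (0·1.00000 + 124·0.0710821 + 153·0.0383017) / 1.10938 = 13.23 meV.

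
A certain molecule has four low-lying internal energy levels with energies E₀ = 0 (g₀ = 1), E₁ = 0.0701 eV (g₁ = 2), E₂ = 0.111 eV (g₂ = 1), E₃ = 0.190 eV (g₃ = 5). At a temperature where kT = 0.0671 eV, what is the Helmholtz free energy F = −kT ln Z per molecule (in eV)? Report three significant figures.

Eᵢ/kT = 0, 1.0447, 1.6542, 2.8316.
Z = Σ gᵢe^(−Eᵢ/kT) = 1·e^(−0) + 2·e^(−1.0447) + 1·e^(−1.6542) + 5·e^(−2.8316) = 1.0000 + 0.70359 + 0.19124 + 0.29459 = 2.1894.
F = −kT ln Z = −0.0671 × ln(2.1894) = −0.0671 × 0.78363 = -0.0526 eV.

-0.0526 eV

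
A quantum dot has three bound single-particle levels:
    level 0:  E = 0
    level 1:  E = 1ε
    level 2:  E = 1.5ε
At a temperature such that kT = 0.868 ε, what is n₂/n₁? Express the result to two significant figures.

n₂/n₁ = exp[−(E₂−E₁)/kT] = exp(−(0.5ε)/(0.868ε)) = exp(-0.5760) = 0.56.

0.56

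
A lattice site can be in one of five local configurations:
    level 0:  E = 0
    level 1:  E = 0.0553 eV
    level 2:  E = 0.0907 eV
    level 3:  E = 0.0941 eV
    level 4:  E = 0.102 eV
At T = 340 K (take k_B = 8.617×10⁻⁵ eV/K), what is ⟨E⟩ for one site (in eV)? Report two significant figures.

k_BT = 8.617×10⁻⁵ × 340 K = 0.02930 eV.
Eᵢ/kT = 0, 1.887, 3.096, 3.212, 3.481.
Z = Σ e^(−Eᵢ/kT) = e^(−0) + e^(−1.887) + e^(−3.096) + e^(−3.212) + e^(−3.481) = 1.000 + 0.1515 + 0.04523 + 0.04028 + 0.03078 = 1.268.
⟨E⟩ = Σ Eᵢ e^(−Eᵢ/kT) / Z = (0·1.000 + 0.0553·0.1515 + 0.0907·0.04523 + 0.0941·0.04028 + 0.102·0.03078) / 1.268 = 0.015 eV.

0.015 eV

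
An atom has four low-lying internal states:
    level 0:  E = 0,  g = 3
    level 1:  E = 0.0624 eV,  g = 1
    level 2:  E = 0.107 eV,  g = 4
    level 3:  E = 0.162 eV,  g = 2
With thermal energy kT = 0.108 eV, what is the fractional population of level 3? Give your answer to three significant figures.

Eᵢ/kT = 0, 0.57778, 0.99074, 1.5000.
Z = Σ gᵢe^(−Eᵢ/kT) = 3·e^(−0) + 1·e^(−0.57778) + 4·e^(−0.99074) + 2·e^(−1.5000) = 3.0000 + 0.56114 + 1.4852 + 0.44626 = 5.4926.
P₃ = g₃ e^(−E₃/kT) / Z = 0.44626/5.4926 = 0.0812.

0.0812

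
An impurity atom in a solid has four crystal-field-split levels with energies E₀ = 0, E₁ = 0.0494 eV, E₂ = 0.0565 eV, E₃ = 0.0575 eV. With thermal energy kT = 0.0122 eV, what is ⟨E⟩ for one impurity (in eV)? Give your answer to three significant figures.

0.00186 eV

Eᵢ/kT = 0, 4.0492, 4.6311, 4.7131.
Z = Σ e^(−Eᵢ/kT) = e^(−0) + e^(−4.0492) + e^(−4.6311) + e^(−4.7131) = 1.0000 + 0.017436 + 0.0097440 + 0.0089769 = 1.0362.
⟨E⟩ = Σ Eᵢ e^(−Eᵢ/kT) / Z = (0·1.0000 + 0.0494·0.017436 + 0.0565·0.0097440 + 0.0575·0.0089769) / 1.0362 = 0.00186 eV.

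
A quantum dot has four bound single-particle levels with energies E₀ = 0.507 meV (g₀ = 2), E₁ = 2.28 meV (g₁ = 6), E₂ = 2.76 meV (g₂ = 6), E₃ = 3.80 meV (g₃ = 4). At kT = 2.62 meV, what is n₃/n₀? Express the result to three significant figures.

0.569

n₃/n₀ = (g₃/g₀) exp[−(E₃−E₀)/kT] = (4/2) × exp(−(3.293 meV)/(2.62 meV)) = (4/2) × exp(-1.2569) = 0.569.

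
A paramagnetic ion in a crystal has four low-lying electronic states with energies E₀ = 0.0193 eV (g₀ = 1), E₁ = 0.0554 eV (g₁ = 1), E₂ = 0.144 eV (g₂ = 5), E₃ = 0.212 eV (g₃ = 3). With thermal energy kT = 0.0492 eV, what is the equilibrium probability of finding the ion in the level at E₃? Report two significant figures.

0.031

Eᵢ/kT = 0.3923, 1.126, 2.927, 4.309.
Z = Σ gᵢe^(−Eᵢ/kT) = 1·e^(−0.3923) + 1·e^(−1.126) + 5·e^(−2.927) + 3·e^(−4.309) = 0.6755 + 0.3243 + 0.2678 + 0.04034 = 1.308.
P₃ = g₃ e^(−E₃/kT) / Z = 0.04034/1.308 = 0.031.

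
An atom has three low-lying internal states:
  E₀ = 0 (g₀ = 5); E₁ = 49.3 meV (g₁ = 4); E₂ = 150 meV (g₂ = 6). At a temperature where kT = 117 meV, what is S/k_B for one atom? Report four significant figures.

2.578

Eᵢ/kT = 0, 0.421368, 1.28205.
Z = Σ gᵢe^(−Eᵢ/kT) = 5·e^(−0) + 4·e^(−0.421368) + 6·e^(−1.28205) = 5.00000 + 2.62459 + 1.66481 = 9.28940.
⟨E⟩ = Σ EᵢPᵢ = 40.8114 meV.
S/k_B = ln Z + ⟨E⟩/kT = ln(9.28940) + 40.8114/117 = 2.22887 + 0.348815 = 2.578.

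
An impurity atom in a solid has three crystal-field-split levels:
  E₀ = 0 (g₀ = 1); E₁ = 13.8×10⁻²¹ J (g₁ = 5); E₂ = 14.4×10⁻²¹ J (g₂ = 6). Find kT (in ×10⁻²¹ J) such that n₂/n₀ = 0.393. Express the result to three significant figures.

5.28 ×10⁻²¹ J

n₂/n₀ = (g₂/g₀) exp[−(E₂−E₀)/kT] = 0.393.
⇒ (E₂−E₀)/kT = ln((6/1)/0.393) = ln(15.267) = 2.7257.
kT = 14.4 ×10⁻²¹ J / 2.7257 = 5.28 ×10⁻²¹ J.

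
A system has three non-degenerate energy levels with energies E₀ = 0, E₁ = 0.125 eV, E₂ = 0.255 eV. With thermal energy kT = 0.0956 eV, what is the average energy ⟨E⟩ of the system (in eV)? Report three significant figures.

Eᵢ/kT = 0, 1.3075, 2.6674.
Z = Σ e^(−Eᵢ/kT) = e^(−0) + e^(−1.3075) + e^(−2.6674) = 1.0000 + 0.27050 + 0.069433 = 1.3399.
⟨E⟩ = Σ Eᵢ e^(−Eᵢ/kT) / Z = (0·1.0000 + 0.125·0.27050 + 0.255·0.069433) / 1.3399 = 0.0384 eV.

0.0384 eV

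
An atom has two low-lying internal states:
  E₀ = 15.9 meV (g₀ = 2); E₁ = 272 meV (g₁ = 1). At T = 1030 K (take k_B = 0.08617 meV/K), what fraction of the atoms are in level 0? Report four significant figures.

0.9728

k_BT = 0.08617 × 1030 K = 88.7551 meV.
Eᵢ/kT = 0.179145, 3.06461.
Z = Σ gᵢe^(−Eᵢ/kT) = 2·e^(−0.179145) + 1·e^(−3.06461) = 1.67197 + 0.0466720 = 1.71864.
P₀ = g₀ e^(−E₀/kT) / Z = 1.67197/1.71864 = 0.9728.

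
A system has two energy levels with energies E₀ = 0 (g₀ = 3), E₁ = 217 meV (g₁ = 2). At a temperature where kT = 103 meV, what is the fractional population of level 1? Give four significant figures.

Eᵢ/kT = 0, 2.10680.
Z = Σ gᵢe^(−Eᵢ/kT) = 3·e^(−0) + 2·e^(−2.10680) = 3.00000 + 0.243253 = 3.24325.
P₁ = g₁ e^(−E₁/kT) / Z = 0.243253/3.24325 = 0.07500.

0.07500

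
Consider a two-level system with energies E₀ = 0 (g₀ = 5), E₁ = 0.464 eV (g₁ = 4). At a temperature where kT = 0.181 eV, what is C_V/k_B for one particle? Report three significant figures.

0.359

Eᵢ/kT = 0, 2.5635.
Z = Σ gᵢe^(−Eᵢ/kT) = 5·e^(−0) + 4·e^(−2.5635) = 5.0000 + 0.30814 = 5.3081.
⟨E⟩ = 0.026936 eV, ⟨E²⟩ = 0.012498 eV².
C_V/k_B = (⟨E²⟩ − ⟨E⟩²)/(kT)² = (0.012498 − 0.00072555)/0.032761 = 0.359.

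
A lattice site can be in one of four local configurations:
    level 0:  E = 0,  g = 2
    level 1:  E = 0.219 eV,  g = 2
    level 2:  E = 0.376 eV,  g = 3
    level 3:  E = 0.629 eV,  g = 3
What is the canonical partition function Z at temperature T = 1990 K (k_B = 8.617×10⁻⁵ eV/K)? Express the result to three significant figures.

k_BT = 8.617×10⁻⁵ × 1990 K = 0.17148 eV.
Eᵢ/kT = 0, 1.2771, 2.1927, 3.6681.
Z = Σ gᵢe^(−Eᵢ/kT) = 2·e^(−0) + 2·e^(−1.2771) + 3·e^(−2.1927) + 3·e^(−3.6681) = 2.0000 + 0.55769 + 0.33484 + 0.076575 = 2.9691.

Z = 2.97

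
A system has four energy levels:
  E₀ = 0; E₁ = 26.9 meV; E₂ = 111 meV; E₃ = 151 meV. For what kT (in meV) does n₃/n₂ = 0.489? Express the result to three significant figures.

n₃/n₂ = exp[−(E₃−E₂)/kT] = 0.489.
⇒ (E₃−E₂)/kT = ln(1/0.489) = ln(2.0450) = 0.71540.
kT = 40 meV / 0.71540 = 55.9 meV.

55.9 meV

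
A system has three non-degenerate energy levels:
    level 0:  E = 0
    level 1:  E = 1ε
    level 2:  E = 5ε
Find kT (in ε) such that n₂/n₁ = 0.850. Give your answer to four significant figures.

24.61 ε

n₂/n₁ = exp[−(E₂−E₁)/kT] = 0.850.
⇒ (E₂−E₁)/kT = ln(1/0.850) = ln(1.17647) = 0.162518.
kT = 4ε / 0.162518 = 24.61 ε.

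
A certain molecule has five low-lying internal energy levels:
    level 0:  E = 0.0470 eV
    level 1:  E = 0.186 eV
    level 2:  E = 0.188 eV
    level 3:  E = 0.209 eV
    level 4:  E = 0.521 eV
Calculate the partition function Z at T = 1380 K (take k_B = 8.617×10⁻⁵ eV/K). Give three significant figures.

Z = 1.27

k_BT = 8.617×10⁻⁵ × 1380 K = 0.11891 eV.
Eᵢ/kT = 0.39526, 1.5642, 1.5810, 1.7576, 4.3815.
Z = Σ e^(−Eᵢ/kT) = e^(−0.39526) + e^(−1.5642) + e^(−1.5810) + e^(−1.7576) + e^(−4.3815) = 0.67350 + 0.20926 + 0.20577 + 0.17246 + 0.012507 = 1.2735.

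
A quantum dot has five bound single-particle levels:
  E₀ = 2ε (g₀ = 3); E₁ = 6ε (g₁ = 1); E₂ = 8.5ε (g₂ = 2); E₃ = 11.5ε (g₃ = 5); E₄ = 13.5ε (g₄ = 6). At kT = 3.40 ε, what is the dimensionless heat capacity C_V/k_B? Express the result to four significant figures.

1.153

Eᵢ/kT = 0.588235, 1.76471, 2.50000, 3.38235, 3.97059.
Z = Σ gᵢe^(−Eᵢ/kT) = 3·e^(−0.588235) + 1·e^(−1.76471) + 2·e^(−2.50000) + 5·e^(−3.38235) + 6·e^(−3.97059) = 1.66592 + 0.171236 + 0.164170 + 0.169838 + 0.113174 = 2.28434.
⟨E⟩ = 4.04304 ε, ⟨E²⟩ = 29.6701 ε².
C_V/k_B = (⟨E²⟩ − ⟨E⟩²)/(kT)² = (29.6701 − 16.3462)/11.5600 = 1.153.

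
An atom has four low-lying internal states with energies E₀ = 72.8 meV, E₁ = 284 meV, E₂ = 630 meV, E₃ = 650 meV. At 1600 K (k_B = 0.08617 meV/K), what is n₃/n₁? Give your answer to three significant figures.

k_BT = 0.08617 × 1600 K = 137.87 meV.
n₃/n₁ = exp[−(E₃−E₁)/kT] = exp(−(366 meV)/(137.87 meV)) = exp(-2.6547) = 0.0703.

0.0703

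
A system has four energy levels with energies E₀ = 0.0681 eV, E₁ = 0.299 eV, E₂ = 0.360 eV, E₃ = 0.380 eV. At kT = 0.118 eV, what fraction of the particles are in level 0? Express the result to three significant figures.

0.771

Eᵢ/kT = 0.57712, 2.5339, 3.0508, 3.2203.
Z = Σ e^(−Eᵢ/kT) = e^(−0.57712) + e^(−2.5339) + e^(−3.0508) + e^(−3.2203) = 0.56151 + 0.079349 + 0.047321 + 0.039943 = 0.72812.
P₀ = e^(−E₀/kT) / Z = 0.56151/0.72812 = 0.771.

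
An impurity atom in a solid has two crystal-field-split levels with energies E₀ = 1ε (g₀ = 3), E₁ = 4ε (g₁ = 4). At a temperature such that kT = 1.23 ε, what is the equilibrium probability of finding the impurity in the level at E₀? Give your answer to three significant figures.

0.896

Eᵢ/kT = 0.81301, 3.2520.
Z = Σ gᵢe^(−Eᵢ/kT) = 3·e^(−0.81301) + 4·e^(−3.2520) = 1.3306 + 0.15479 = 1.4854.
P₀ = g₀ e^(−E₀/kT) / Z = 1.3306/1.4854 = 0.896.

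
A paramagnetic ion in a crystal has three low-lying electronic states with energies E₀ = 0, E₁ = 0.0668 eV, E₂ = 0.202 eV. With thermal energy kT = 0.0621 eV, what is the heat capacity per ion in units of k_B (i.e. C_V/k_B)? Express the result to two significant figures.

0.46

Eᵢ/kT = 0, 1.076, 3.253.
Z = Σ e^(−Eᵢ/kT) = e^(−0) + e^(−1.076) + e^(−3.253) = 1.000 + 0.3410 + 0.03866 = 1.380.
⟨E⟩ = 0.02217 eV, ⟨E²⟩ = 0.002246 eV².
C_V/k_B = (⟨E²⟩ − ⟨E⟩²)/(kT)² = (0.002246 − 0.0004915)/0.003856 = 0.46.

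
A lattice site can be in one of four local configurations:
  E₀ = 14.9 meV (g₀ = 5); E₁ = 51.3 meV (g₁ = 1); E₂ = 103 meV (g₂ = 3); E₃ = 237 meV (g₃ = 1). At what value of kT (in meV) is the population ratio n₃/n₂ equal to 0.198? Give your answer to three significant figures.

257 meV

n₃/n₂ = (g₃/g₂) exp[−(E₃−E₂)/kT] = 0.198.
⇒ (E₃−E₂)/kT = ln((1/3)/0.198) = ln(1.6835) = 0.52087.
kT = 134 meV / 0.52087 = 257 meV.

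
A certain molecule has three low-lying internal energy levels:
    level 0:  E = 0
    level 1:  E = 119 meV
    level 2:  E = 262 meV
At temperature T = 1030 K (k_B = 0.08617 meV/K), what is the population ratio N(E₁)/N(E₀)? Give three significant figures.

k_BT = 0.08617 × 1030 K = 88.755 meV.
n₁/n₀ = exp[−(E₁−E₀)/kT] = exp(−(119 meV)/(88.755 meV)) = exp(-1.3408) = 0.262.

0.262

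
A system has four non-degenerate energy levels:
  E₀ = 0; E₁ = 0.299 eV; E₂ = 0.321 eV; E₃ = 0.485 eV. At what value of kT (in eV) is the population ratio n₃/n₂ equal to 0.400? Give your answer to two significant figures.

n₃/n₂ = exp[−(E₃−E₂)/kT] = 0.400.
⇒ (E₃−E₂)/kT = ln(1/0.400) = ln(2.500) = 0.9163.
kT = 0.164 eV / 0.9163 = 0.18 eV.

0.18 eV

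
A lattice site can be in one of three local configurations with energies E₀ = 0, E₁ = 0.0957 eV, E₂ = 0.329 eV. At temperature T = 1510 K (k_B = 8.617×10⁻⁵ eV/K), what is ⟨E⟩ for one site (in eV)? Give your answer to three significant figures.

k_BT = 8.617×10⁻⁵ × 1510 K = 0.13012 eV.
Eᵢ/kT = 0, 0.73547, 2.5284.
Z = Σ e^(−Eᵢ/kT) = e^(−0) + e^(−0.73547) + e^(−2.5284) = 1.0000 + 0.47928 + 0.079787 = 1.5591.
⟨E⟩ = Σ Eᵢ e^(−Eᵢ/kT) / Z = (0·1.0000 + 0.0957·0.47928 + 0.329·0.079787) / 1.5591 = 0.0463 eV.

0.0463 eV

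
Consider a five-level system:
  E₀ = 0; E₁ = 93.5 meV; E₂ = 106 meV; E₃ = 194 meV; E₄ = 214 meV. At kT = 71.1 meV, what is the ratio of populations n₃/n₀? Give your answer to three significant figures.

n₃/n₀ = exp[−(E₃−E₀)/kT] = exp(−(194 meV)/(71.1 meV)) = exp(-2.7286) = 0.0653.

0.0653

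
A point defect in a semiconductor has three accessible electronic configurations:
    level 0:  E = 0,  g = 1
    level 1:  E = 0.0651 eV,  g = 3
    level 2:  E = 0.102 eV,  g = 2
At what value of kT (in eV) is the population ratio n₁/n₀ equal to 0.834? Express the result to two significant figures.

0.051 eV

n₁/n₀ = (g₁/g₀) exp[−(E₁−E₀)/kT] = 0.834.
⇒ (E₁−E₀)/kT = ln((3/1)/0.834) = ln(3.597) = 1.280.
kT = 0.0651 eV / 1.280 = 0.051 eV.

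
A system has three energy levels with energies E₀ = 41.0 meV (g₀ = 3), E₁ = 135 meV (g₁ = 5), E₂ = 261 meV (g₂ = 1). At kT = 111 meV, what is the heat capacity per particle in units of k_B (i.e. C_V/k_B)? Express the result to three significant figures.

0.237

Eᵢ/kT = 0.36937, 1.2162, 2.3514.
Z = Σ gᵢe^(−Eᵢ/kT) = 3·e^(−0.36937) + 5·e^(−1.2162) + 1·e^(−2.3514) = 2.0735 + 1.4818 + 0.095236 = 3.6505.
⟨E⟩ = 84.896 meV, ⟨E²⟩ = 10130 meV².
C_V/k_B = (⟨E²⟩ − ⟨E⟩²)/(kT)² = (10130 − 7207.3)/12321 = 0.237.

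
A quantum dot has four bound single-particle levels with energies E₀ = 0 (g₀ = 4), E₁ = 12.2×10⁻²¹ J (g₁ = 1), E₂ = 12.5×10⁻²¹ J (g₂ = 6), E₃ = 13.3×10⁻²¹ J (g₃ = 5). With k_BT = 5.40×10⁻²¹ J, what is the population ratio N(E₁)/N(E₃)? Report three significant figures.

n₁/n₃ = (g₁/g₃) exp[−(E₁−E₃)/kT] = (1/5) × exp(−(-1.1 ×10⁻²¹ J)/(5.40 ×10⁻²¹ J)) = (1/5) × exp(0.20370) = 0.245.

0.245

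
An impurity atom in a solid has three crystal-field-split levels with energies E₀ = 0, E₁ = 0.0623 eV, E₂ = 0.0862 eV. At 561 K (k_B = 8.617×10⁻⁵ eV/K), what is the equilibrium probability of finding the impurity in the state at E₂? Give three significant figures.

0.116

k_BT = 8.617×10⁻⁵ × 561 K = 0.048341 eV.
Eᵢ/kT = 0, 1.2888, 1.7832.
Z = Σ e^(−Eᵢ/kT) = e^(−0) + e^(−1.2888) + e^(−1.7832) = 1.0000 + 0.27560 + 0.16810 = 1.4437.
P₂ = e^(−E₂/kT) / Z = 0.16810/1.4437 = 0.116.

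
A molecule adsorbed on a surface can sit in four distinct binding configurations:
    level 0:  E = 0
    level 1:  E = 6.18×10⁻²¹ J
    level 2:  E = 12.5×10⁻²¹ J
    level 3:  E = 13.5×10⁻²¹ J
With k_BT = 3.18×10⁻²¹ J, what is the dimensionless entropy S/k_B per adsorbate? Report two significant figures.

Eᵢ/kT = 0, 1.943, 3.931, 4.245.
Z = Σ e^(−Eᵢ/kT) = e^(−0) + e^(−1.943) + e^(−3.931) + e^(−4.245) = 1.000 + 0.1433 + 0.01962 + 0.01434 = 1.177.
⟨E⟩ = Σ EᵢPᵢ = 1.125 ×10⁻²¹ J.
S/k_B = ln Z + ⟨E⟩/kT = ln(1.177) + 1.125/3.18 = 0.1630 + 0.3538 = 0.52.

0.52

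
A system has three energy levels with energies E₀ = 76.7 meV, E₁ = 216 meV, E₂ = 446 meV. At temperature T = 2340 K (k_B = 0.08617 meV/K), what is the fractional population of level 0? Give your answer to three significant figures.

0.602

k_BT = 0.08617 × 2340 K = 201.64 meV.
Eᵢ/kT = 0.38038, 1.0712, 2.2119.
Z = Σ e^(−Eᵢ/kT) = e^(−0.38038) + e^(−1.0712) + e^(−2.2119) = 0.68360 + 0.34260 + 0.10949 = 1.1357.
P₀ = e^(−E₀/kT) / Z = 0.68360/1.1357 = 0.602.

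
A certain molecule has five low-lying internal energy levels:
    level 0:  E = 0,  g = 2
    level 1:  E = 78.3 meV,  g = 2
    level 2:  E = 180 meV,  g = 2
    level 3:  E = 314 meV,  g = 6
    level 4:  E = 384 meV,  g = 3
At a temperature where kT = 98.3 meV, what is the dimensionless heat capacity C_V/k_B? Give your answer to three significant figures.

Eᵢ/kT = 0, 0.79654, 1.8311, 3.1943, 3.9064.
Z = Σ gᵢe^(−Eᵢ/kT) = 2·e^(−0) + 2·e^(−0.79654) + 2·e^(−1.8311) + 6·e^(−3.1943) + 3·e^(−3.9064) = 2.0000 + 0.90177 + 0.32047 + 0.24597 + 0.060338 = 3.5285.
⟨E⟩ = 64.814 meV, ⟨E²⟩ = 13904 meV².
C_V/k_B = (⟨E²⟩ − ⟨E⟩²)/(kT)² = (13904 − 4200.9)/9662.9 = 1.00.

1.00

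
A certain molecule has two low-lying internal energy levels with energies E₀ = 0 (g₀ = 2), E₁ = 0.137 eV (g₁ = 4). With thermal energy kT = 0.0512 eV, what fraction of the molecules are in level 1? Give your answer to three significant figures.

Eᵢ/kT = 0, 2.6758.
Z = Σ gᵢe^(−Eᵢ/kT) = 2·e^(−0) + 4·e^(−2.6758) = 2.0000 + 0.27541 = 2.2754.
P₁ = g₁ e^(−E₁/kT) / Z = 0.27541/2.2754 = 0.121.

0.121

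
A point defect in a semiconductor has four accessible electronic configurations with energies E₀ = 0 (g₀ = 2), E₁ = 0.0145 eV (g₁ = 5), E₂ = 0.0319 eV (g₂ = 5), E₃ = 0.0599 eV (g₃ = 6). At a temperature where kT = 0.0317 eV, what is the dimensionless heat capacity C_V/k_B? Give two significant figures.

Eᵢ/kT = 0, 0.4574, 1.006, 1.890.
Z = Σ gᵢe^(−Eᵢ/kT) = 2·e^(−0) + 5·e^(−0.4574) + 5·e^(−1.006) + 6·e^(−1.890) = 2.000 + 3.165 + 1.828 + 0.9064 = 7.899.
⟨E⟩ = 0.02007 eV, ⟨E²⟩ = 0.0007315 eV².
C_V/k_B = (⟨E²⟩ − ⟨E⟩²)/(kT)² = (0.0007315 − 0.0004028)/0.001005 = 0.33.

0.33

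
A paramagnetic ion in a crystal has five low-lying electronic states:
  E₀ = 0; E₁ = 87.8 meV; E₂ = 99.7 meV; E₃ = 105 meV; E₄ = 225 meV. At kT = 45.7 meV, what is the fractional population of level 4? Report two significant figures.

Eᵢ/kT = 0, 1.921, 2.182, 2.298, 4.923.
Z = Σ e^(−Eᵢ/kT) = e^(−0) + e^(−1.921) + e^(−2.182) + e^(−2.298) + e^(−4.923) = 1.000 + 0.1465 + 0.1128 + 0.1005 + 0.007277 = 1.367.
P₄ = e^(−E₄/kT) / Z = 0.007277/1.367 = 0.0053.

0.0053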